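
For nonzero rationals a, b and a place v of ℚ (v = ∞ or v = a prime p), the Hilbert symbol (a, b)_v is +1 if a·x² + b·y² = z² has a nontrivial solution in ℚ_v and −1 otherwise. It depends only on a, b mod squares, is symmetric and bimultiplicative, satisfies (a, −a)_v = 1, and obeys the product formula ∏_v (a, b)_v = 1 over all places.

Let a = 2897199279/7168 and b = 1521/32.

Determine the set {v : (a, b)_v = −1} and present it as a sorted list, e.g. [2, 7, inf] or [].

(a, b) ≡ (273, 2) mod (ℚ^×)²; places V = {2, 3, 7, 13, 17, ∞}.
(a,b)_2: α=-10, β=-5; u≡1, v≡1 (mod 8); ε(u)ε(v)=0·0, αω(v)=-10·0, βω(u)=-5·0; sum ≡ 0  ⇒  +1.
(a,b)_13: α=5, u≡11; β=2, v≡8 (mod 13); (11|13)=-1, (8|13)=-1; sign (−1)^0·-1^2·-1^5 = -1.
(a,b)_∞: sgn(273)=+, sgn(2)=+, so +1.
(a,b)_7: α=-1, u≡1; β=0, v≡4 (mod 7); (1|7)=+1, (4|7)=+1; sign (−1)^0·+1^0·+1^-1 = +1.
(a,b)_3: α=3, u≡1; β=2, v≡2 (mod 3); (1|3)=+1, (2|3)=-1; sign (−1)^0·+1^2·-1^3 = -1.
(a,b)_17: α=2, u≡1; β=0, v≡13 (mod 17); (1|17)=+1, (13|17)=+1; sign (−1)^0·+1^0·+1^2 = +1.
(273, 2 / ℚ) ramifies at {3, 13}: a division algebra.

[3, 13]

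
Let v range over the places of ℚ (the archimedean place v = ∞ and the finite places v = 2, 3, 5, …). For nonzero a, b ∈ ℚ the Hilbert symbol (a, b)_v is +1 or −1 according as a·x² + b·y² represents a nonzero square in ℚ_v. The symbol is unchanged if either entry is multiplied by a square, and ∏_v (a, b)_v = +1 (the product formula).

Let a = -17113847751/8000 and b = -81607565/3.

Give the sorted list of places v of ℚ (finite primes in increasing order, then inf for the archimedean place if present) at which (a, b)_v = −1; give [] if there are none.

(a, b) ≡ (-40755, -1448655) mod (ℚ^×)²; places V = {2, 3, 5, 7, 11, 13, 17, 19, 23, ∞}.
(a,b)_19: α=1, u≡10; β=1, v≡8 (mod 19); (10|19)=-1, (8|19)=-1; sign (−1)^1·-1^1·-1^1 = -1.
(a,b)_13: α=1, u≡7; β=3, v≡3 (mod 13); (7|13)=-1, (3|13)=+1; sign (−1)^0·-1^3·+1^1 = -1.
(a,b)_∞: sgn(-40755)=−, sgn(-1448655)=−, so -1.
(a,b)_2: α=-6, β=0; u≡5, v≡1 (mod 8); ε(u)ε(v)=0·0, αω(v)=-6·0, βω(u)=0·1; sum ≡ 0  ⇒  +1.
(a,b)_17: α=0, u≡11; β=1, v≡5 (mod 17); (11|17)=-1, (5|17)=-1; sign (−1)^0·-1^1·-1^0 = -1.
(a,b)_23: α=2, u≡12; β=1, v≡3 (mod 23); (12|23)=+1, (3|23)=+1; sign (−1)^0·+1^1·+1^2 = +1.
(a,b)_11: α=1, u≡10; β=0, v≡9 (mod 11); (10|11)=-1, (9|11)=+1; sign (−1)^0·-1^0·+1^1 = +1.
(a,b)_5: α=-3, u≡1; β=1, v≡4 (mod 5); (1|5)=+1, (4|5)=+1; sign (−1)^0·+1^1·+1^-3 = +1.
(a,b)_7: α=2, u≡6; β=0, v≡1 (mod 7); (6|7)=-1, (1|7)=+1; sign (−1)^0·-1^0·+1^2 = +1.
(a,b)_3: α=5, u≡2; β=-1, v≡1 (mod 3); (2|3)=-1, (1|3)=+1; sign (−1)^1·-1^-1·+1^5 = +1.
(-40755, -1448655 / ℚ) ramifies at {13, 17, 19, ∞}: a division algebra.

[13, 17, 19, inf]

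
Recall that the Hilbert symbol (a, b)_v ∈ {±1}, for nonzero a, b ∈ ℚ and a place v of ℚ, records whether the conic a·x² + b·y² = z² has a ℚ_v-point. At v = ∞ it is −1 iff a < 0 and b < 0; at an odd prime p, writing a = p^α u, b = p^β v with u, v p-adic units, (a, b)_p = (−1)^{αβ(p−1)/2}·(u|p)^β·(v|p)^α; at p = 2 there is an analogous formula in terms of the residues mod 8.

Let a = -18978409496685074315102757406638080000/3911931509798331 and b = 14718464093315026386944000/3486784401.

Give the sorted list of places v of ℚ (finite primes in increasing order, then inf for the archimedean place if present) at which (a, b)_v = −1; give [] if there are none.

(a, b) ≡ (-437, 185) mod (ℚ^×)²; places V = {2, 3, 5, 7, 17, 19, 23, 37, ∞}.
(a,b)_37: α=4, u≡1; β=3, v≡20 (mod 37); (1|37)=+1, (20|37)=-1; sign (−1)^0·+1^3·-1^4 = +1.
(a,b)_∞: sgn(-437)=−, sgn(185)=+, so +1.
(a,b)_23: α=3, u≡4; β=2, v≡4 (mod 23); (4|23)=+1, (4|23)=+1; sign (−1)^0·+1^2·+1^3 = +1.
(a,b)_2: α=50, β=30; u≡3, v≡1 (mod 8); ε(u)ε(v)=1·0, αω(v)=50·0, βω(u)=30·1; sum ≡ 0  ⇒  +1.
(a,b)_5: α=4, u≡2; β=3, v≡2 (mod 5); (2|5)=-1, (2|5)=-1; sign (−1)^0·-1^3·-1^4 = -1.
(a,b)_7: α=2, u≡1; β=2, v≡6 (mod 7); (1|7)=+1, (6|7)=-1; sign (−1)^0·+1^2·-1^2 = +1.
(a,b)_17: α=6, u≡10; β=4, v≡15 (mod 17); (10|17)=-1, (15|17)=+1; sign (−1)^0·-1^4·+1^6 = +1.
(a,b)_19: α=-1, u≡18; β=0, v≡18 (mod 19); (18|19)=-1, (18|19)=-1; sign (−1)^0·-1^0·-1^-1 = -1.
(a,b)_3: α=-30, u≡1; β=-20, v≡2 (mod 3); (1|3)=+1, (2|3)=-1; sign (−1)^0·+1^-20·-1^-30 = +1.
|Ram(-437, 185)| = 2, even; anisotropic at {5, 19}.

[5, 19]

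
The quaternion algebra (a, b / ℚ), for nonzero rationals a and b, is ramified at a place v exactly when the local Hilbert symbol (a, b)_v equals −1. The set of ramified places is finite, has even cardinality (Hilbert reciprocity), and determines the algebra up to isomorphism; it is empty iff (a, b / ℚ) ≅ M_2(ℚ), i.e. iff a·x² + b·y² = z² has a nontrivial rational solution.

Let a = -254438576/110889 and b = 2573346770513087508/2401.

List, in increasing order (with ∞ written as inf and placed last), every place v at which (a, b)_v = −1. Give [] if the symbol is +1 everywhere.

(a, b) ≡ (-899, 847757) mod (ℚ^×)²; places V = {2, 3, 7, 17, 19, 23, 29, 31, 37, 41, ∞}.
(a,b)_41: α=0, u≡28; β=1, v≡13 (mod 41); (28|41)=-1, (13|41)=-1; sign (−1)^0·-1^1·-1^0 = -1.
(a,b)_37: α=-2, u≡25; β=0, v≡31 (mod 37); (25|37)=+1, (31|37)=-1; sign (−1)^0·+1^0·-1^-2 = +1.
(a,b)_17: α=0, u≡9; β=2, v≡8 (mod 17); (9|17)=+1, (8|17)=+1; sign (−1)^0·+1^2·+1^0 = +1.
(a,b)_23: α=0, u≡20; β=1, v≡1 (mod 23); (20|23)=-1, (1|23)=+1; sign (−1)^0·-1^1·+1^0 = -1.
(a,b)_31: α=1, u≡25; β=3, v≡7 (mod 31); (25|31)=+1, (7|31)=+1; sign (−1)^1·+1^3·+1^1 = -1.
(a,b)_29: α=1, u≡12; β=3, v≡22 (mod 29); (12|29)=-1, (22|29)=+1; sign (−1)^0·-1^3·+1^1 = -1.
(a,b)_3: α=-4, u≡1; β=2, v≡2 (mod 3); (1|3)=+1, (2|3)=-1; sign (−1)^0·+1^2·-1^-4 = +1.
(a,b)_2: α=4, β=2; u≡5, v≡5 (mod 8); ε(u)ε(v)=0·0, αω(v)=4·1, βω(u)=2·1; sum ≡ 0  ⇒  +1.
(a,b)_19: α=2, u≡13; β=2, v≡18 (mod 19); (13|19)=-1, (18|19)=-1; sign (−1)^0·-1^2·-1^2 = +1.
(a,b)_∞: sgn(-899)=−, sgn(847757)=+, so +1.
(a,b)_7: α=2, u≡2; β=-4, v≡2 (mod 7); (2|7)=+1, (2|7)=+1; sign (−1)^0·+1^-4·+1^2 = +1.
Ram(-899, 847757) = {23, 29, 31, 41}; no ℚ_23-point on the conic.

[23, 29, 31, 41]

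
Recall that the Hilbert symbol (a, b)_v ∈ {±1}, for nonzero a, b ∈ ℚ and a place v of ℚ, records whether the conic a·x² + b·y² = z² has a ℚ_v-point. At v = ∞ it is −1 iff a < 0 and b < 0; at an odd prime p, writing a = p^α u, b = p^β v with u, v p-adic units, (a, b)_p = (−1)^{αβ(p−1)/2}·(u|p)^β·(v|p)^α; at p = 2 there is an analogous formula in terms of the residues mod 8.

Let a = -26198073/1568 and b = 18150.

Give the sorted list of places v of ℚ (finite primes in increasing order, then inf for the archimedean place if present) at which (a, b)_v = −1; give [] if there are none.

[3, 11]

Mod squares: a ≡ -66, b ≡ 6. Check v ∈ {∞, 2, 3, 5, 7, 11}.
v=∞: -66 < 0 and 6 > 0  ⇒  (a,b)_∞ = +1.
v=2: v_2(a)=-5, v_2(b)=1; units ≡ 7, 3 (mod 8); ε·ε+αω+βω = 1·1+-5·1+1·0 ≡ 0  ⇒  (a,b)_2 = +1.
v=5: a=5^0·(≡4), b=5^2·(≡1) mod 5; (4|5)=+1, (1|5)=+1; (−1)^{0·2·2}·(+1)^2·(+1)^0 = +1.
v=11: a=11^3·(≡3), b=11^2·(≡7) mod 11; (3|11)=+1, (7|11)=-1; (−1)^{3·2·5}·(+1)^2·(-1)^3 = -1.
v=3: a=3^9·(≡2), b=3^1·(≡2) mod 3; (2|3)=-1, (2|3)=-1; (−1)^{9·1·1}·(-1)^1·(-1)^9 = -1.
v=7: a=7^-2·(≡2), b=7^0·(≡6) mod 7; (2|7)=+1, (6|7)=-1; (−1)^{-2·0·3}·(+1)^0·(-1)^-2 = +1.
(-66, 6 / ℚ) ramifies at {3, 11}: a division algebra.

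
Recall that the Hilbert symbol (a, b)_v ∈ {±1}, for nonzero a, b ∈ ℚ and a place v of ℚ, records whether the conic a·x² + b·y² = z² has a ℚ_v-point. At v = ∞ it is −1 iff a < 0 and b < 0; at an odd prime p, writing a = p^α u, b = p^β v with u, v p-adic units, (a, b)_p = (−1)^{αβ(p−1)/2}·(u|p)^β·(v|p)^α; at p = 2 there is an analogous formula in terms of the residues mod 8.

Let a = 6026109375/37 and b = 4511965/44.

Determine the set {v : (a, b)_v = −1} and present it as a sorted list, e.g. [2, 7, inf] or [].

Mod squares: a ≡ 14269827, b ≡ 59015. Check v ∈ {∞, 2, 3, 5, 11, 13, 29, 31, 37}.
v=5: a=5^6·(≡3), b=5^1·(≡2) mod 5; (3|5)=-1, (2|5)=-1; (−1)^{6·1·2}·(-1)^1·(-1)^6 = -1.
v=2: v_2(a)=0, v_2(b)=-2; units ≡ 3, 7 (mod 8); ε·ε+αω+βω = 1·1+0·0+-2·1 ≡ 1  ⇒  (a,b)_2 = -1.
v=3: a=3^1·(≡1), b=3^0·(≡2) mod 3; (1|3)=+1, (2|3)=-1; (−1)^{1·0·1}·(+1)^0·(-1)^1 = -1.
v=29: a=29^1·(≡9), b=29^3·(≡22) mod 29; (9|29)=+1, (22|29)=+1; (−1)^{1·3·14}·(+1)^3·(+1)^1 = +1.
v=37: a=37^-1·(≡35), b=37^1·(≡36) mod 37; (35|37)=-1, (36|37)=+1; (−1)^{-1·1·18}·(-1)^1·(+1)^-1 = -1.
v=∞: 14269827 > 0 and 59015 > 0  ⇒  (a,b)_∞ = +1.
v=13: a=13^1·(≡7), b=13^0·(≡11) mod 13; (7|13)=-1, (11|13)=-1; (−1)^{1·0·6}·(-1)^0·(-1)^1 = -1.
v=11: a=11^1·(≡5), b=11^-1·(≡10) mod 11; (5|11)=+1, (10|11)=-1; (−1)^{1·-1·5}·(+1)^-1·(-1)^1 = +1.
v=31: a=31^1·(≡12), b=31^0·(≡3) mod 31; (12|31)=-1, (3|31)=-1; (−1)^{1·0·15}·(-1)^0·(-1)^1 = -1.
(14269827, 59015 / ℚ) ramifies at {2, 3, 5, 13, 31, 37}: a division algebra.

[2, 3, 5, 13, 31, 37]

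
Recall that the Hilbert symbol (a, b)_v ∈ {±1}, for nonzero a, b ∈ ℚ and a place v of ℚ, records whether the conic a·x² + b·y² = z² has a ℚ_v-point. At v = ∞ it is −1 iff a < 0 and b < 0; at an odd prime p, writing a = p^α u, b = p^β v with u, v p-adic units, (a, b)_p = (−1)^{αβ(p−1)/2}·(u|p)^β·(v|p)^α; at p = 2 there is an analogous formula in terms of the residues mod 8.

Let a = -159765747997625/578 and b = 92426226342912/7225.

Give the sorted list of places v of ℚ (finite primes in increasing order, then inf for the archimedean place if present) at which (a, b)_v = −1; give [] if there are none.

Mod squares: a ≡ -80290, b ≡ 7. Check v ∈ {∞, 2, 3, 5, 7, 11, 17, 31, 37}.
v=∞: -80290 < 0 and 7 > 0  ⇒  (a,b)_∞ = +1.
v=5: a=5^3·(≡3), b=5^-2·(≡3) mod 5; (3|5)=-1, (3|5)=-1; (−1)^{3·-2·2}·(-1)^-2·(-1)^3 = -1.
v=37: a=37^3·(≡13), b=37^2·(≡33) mod 37; (13|37)=-1, (33|37)=+1; (−1)^{3·2·18}·(-1)^2·(+1)^3 = +1.
v=2: v_2(a)=-1, v_2(b)=10; units ≡ 7, 7 (mod 8); ε·ε+αω+βω = 1·1+-1·0+10·0 ≡ 1  ⇒  (a,b)_2 = -1.
v=31: a=31^3·(≡16), b=31^2·(≡10) mod 31; (16|31)=+1, (10|31)=+1; (−1)^{3·2·15}·(+1)^2·(+1)^3 = +1.
v=17: a=17^-2·(≡1), b=17^-2·(≡10) mod 17; (1|17)=+1, (10|17)=-1; (−1)^{-2·-2·8}·(+1)^-2·(-1)^-2 = +1.
v=3: a=3^0·(≡2), b=3^4·(≡1) mod 3; (2|3)=-1, (1|3)=+1; (−1)^{0·4·1}·(-1)^4·(+1)^0 = +1.
v=11: a=11^2·(≡6), b=11^2·(≡6) mod 11; (6|11)=-1, (6|11)=-1; (−1)^{2·2·5}·(-1)^2·(-1)^2 = +1.
v=7: a=7^1·(≡3), b=7^1·(≡2) mod 7; (3|7)=-1, (2|7)=+1; (−1)^{1·1·3}·(-1)^1·(+1)^1 = +1.
Ram(-80290, 7) = {2, 5}; no ℚ_2-point on the conic.

[2, 5]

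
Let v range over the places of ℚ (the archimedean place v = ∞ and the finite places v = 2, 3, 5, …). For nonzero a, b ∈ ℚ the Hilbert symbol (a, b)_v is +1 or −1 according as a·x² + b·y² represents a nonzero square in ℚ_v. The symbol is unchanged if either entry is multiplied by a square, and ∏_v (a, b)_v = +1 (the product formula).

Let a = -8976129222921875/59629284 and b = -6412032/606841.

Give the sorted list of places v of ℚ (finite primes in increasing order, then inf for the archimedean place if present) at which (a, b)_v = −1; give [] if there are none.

[7, 23, 53, inf]

Mod squares: a ≡ -22162427, b ≡ -23. Check v ∈ {∞, 2, 3, 5, 7, 11, 13, 19, 23, 31, 41, 47, 53}.
v=23: a=23^2·(≡11), b=23^1·(≡5) mod 23; (11|23)=-1, (5|23)=-1; (−1)^{2·1·11}·(-1)^1·(-1)^2 = -1.
v=3: a=3^-6·(≡1), b=3^2·(≡1) mod 3; (1|3)=+1, (1|3)=+1; (−1)^{-6·2·1}·(+1)^2·(+1)^-6 = +1.
v=41: a=41^1·(≡12), b=41^-2·(≡36) mod 41; (12|41)=-1, (36|41)=+1; (−1)^{1·-2·20}·(-1)^-2·(+1)^1 = +1.
v=∞: -22162427 < 0 and -23 < 0  ⇒  (a,b)_∞ = -1.
v=13: a=13^-2·(≡4), b=13^0·(≡10) mod 13; (4|13)=+1, (10|13)=+1; (−1)^{-2·0·6}·(+1)^0·(+1)^-2 = +1.
v=2: v_2(a)=-2, v_2(b)=8; units ≡ 5, 1 (mod 8); ε·ε+αω+βω = 0·0+-2·0+8·1 ≡ 0  ⇒  (a,b)_2 = +1.
v=31: a=31^1·(≡20), b=31^0·(≡16) mod 31; (20|31)=+1, (16|31)=+1; (−1)^{1·0·15}·(+1)^0·(+1)^1 = +1.
v=19: a=19^0·(≡7), b=19^-2·(≡14) mod 19; (7|19)=+1, (14|19)=-1; (−1)^{0·-2·9}·(+1)^-2·(-1)^0 = +1.
v=53: a=53^1·(≡43), b=53^0·(≡22) mod 53; (43|53)=+1, (22|53)=-1; (−1)^{1·0·26}·(+1)^0·(-1)^1 = -1.
v=7: a=7^3·(≡2), b=7^0·(≡6) mod 7; (2|7)=+1, (6|7)=-1; (−1)^{3·0·3}·(+1)^0·(-1)^3 = -1.
v=11: a=11^-2·(≡2), b=11^2·(≡7) mod 11; (2|11)=-1, (7|11)=-1; (−1)^{-2·2·5}·(-1)^2·(-1)^-2 = +1.
v=5: a=5^6·(≡2), b=5^0·(≡3) mod 5; (2|5)=-1, (3|5)=-1; (−1)^{6·0·2}·(-1)^0·(-1)^6 = +1.
v=47: a=47^1·(≡19), b=47^0·(≡27) mod 47; (19|47)=-1, (27|47)=+1; (−1)^{1·0·23}·(-1)^0·(+1)^1 = +1.
(-22162427, -23 / ℚ) ramifies at {7, 23, 53, ∞}: a division algebra.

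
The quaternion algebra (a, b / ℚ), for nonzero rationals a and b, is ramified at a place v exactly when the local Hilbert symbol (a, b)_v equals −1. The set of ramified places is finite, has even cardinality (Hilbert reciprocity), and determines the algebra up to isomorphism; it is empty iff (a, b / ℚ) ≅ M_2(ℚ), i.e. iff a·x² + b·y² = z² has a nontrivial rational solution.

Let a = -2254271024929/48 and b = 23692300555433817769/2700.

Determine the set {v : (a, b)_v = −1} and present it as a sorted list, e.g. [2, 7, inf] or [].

Mod squares: a ≡ -3, b ≡ 643467. Check v ∈ {∞, 2, 3, 5, 7, 11, 17, 31, 37}.
v=∞: -3 < 0 and 643467 > 0  ⇒  (a,b)_∞ = +1.
v=5: a=5^0·(≡2), b=5^-2·(≡3) mod 5; (2|5)=-1, (3|5)=-1; (−1)^{0·-2·2}·(-1)^-2·(-1)^0 = +1.
v=17: a=17^2·(≡11), b=17^3·(≡15) mod 17; (11|17)=-1, (15|17)=+1; (−1)^{2·3·8}·(-1)^3·(+1)^2 = -1.
v=37: a=37^2·(≡1), b=37^3·(≡7) mod 37; (1|37)=+1, (7|37)=+1; (−1)^{2·3·18}·(+1)^3·(+1)^2 = +1.
v=11: a=11^2·(≡2), b=11^3·(≡10) mod 11; (2|11)=-1, (10|11)=-1; (−1)^{2·3·5}·(-1)^3·(-1)^2 = -1.
v=31: a=31^2·(≡2), b=31^3·(≡16) mod 31; (2|31)=+1, (16|31)=+1; (−1)^{2·3·15}·(+1)^3·(+1)^2 = +1.
v=7: a=7^2·(≡4), b=7^4·(≡3) mod 7; (4|7)=+1, (3|7)=-1; (−1)^{2·4·3}·(+1)^4·(-1)^2 = +1.
v=2: v_2(a)=-4, v_2(b)=-2; units ≡ 5, 3 (mod 8); ε·ε+αω+βω = 0·1+-4·1+-2·1 ≡ 0  ⇒  (a,b)_2 = +1.
v=3: a=3^-1·(≡2), b=3^-3·(≡1) mod 3; (2|3)=-1, (1|3)=+1; (−1)^{-1·-3·1}·(-1)^-3·(+1)^-1 = +1.
Ram(-3, 643467) = {11, 17}; no ℚ_11-point on the conic.

[11, 17]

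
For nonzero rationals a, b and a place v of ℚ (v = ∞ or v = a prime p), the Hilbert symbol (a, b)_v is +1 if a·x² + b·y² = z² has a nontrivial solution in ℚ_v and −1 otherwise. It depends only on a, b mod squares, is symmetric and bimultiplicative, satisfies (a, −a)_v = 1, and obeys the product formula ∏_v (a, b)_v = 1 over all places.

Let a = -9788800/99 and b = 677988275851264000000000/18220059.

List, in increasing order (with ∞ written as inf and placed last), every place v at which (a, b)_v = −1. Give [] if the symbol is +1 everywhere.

[2, 5, 7, 19]

Mod squares: a ≡ -67298, b ≡ 110. Check v ∈ {∞, 2, 3, 5, 7, 11, 13, 19, 23}.
v=∞: -67298 < 0 and 110 > 0  ⇒  (a,b)_∞ = +1.
v=2: v_2(a)=7, v_2(b)=21; units ≡ 7, 7 (mod 8); ε·ε+αω+βω = 1·1+7·0+21·0 ≡ 1  ⇒  (a,b)_2 = -1.
v=3: a=3^-2·(≡1), b=3^-4·(≡2) mod 3; (1|3)=+1, (2|3)=-1; (−1)^{-2·-4·1}·(+1)^-4·(-1)^-2 = +1.
v=13: a=13^0·(≡12), b=13^-2·(≡6) mod 13; (12|13)=+1, (6|13)=-1; (−1)^{0·-2·6}·(+1)^-2·(-1)^0 = +1.
v=5: a=5^2·(≡2), b=5^9·(≡2) mod 5; (2|5)=-1, (2|5)=-1; (−1)^{2·9·2}·(-1)^9·(-1)^2 = -1.
v=11: a=11^-1·(≡5), b=11^-3·(≡8) mod 11; (5|11)=+1, (8|11)=-1; (−1)^{-1·-3·5}·(+1)^-3·(-1)^-1 = +1.
v=7: a=7^1·(≡4), b=7^4·(≡5) mod 7; (4|7)=+1, (5|7)=-1; (−1)^{1·4·3}·(+1)^4·(-1)^1 = -1.
v=19: a=19^1·(≡1), b=19^4·(≡13) mod 19; (1|19)=+1, (13|19)=-1; (−1)^{1·4·9}·(+1)^4·(-1)^1 = -1.
v=23: a=23^1·(≡12), b=23^2·(≡2) mod 23; (12|23)=+1, (2|23)=+1; (−1)^{1·2·11}·(+1)^2·(+1)^1 = +1.
|Ram(-67298, 110)| = 4, even; anisotropic at {2, 5, 7, 19}.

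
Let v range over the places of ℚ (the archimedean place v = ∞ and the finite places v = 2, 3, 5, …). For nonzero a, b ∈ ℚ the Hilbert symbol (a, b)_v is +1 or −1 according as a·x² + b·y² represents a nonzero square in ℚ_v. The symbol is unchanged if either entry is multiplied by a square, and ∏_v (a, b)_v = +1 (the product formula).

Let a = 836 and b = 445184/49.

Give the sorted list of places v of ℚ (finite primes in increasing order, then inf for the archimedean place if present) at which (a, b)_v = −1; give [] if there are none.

Mod squares: a ≡ 209, b ≡ 1739. Check v ∈ {∞, 2, 7, 11, 19, 37, 47}.
v=11: a=11^1·(≡10), b=11^0·(≡5) mod 11; (10|11)=-1, (5|11)=+1; (−1)^{1·0·5}·(-1)^0·(+1)^1 = +1.
v=∞: 209 > 0 and 1739 > 0  ⇒  (a,b)_∞ = +1.
v=37: a=37^0·(≡22), b=37^1·(≡16) mod 37; (22|37)=-1, (16|37)=+1; (−1)^{0·1·18}·(-1)^1·(+1)^0 = -1.
v=19: a=19^1·(≡6), b=19^0·(≡3) mod 19; (6|19)=+1, (3|19)=-1; (−1)^{1·0·9}·(+1)^0·(-1)^1 = -1.
v=47: a=47^0·(≡37), b=47^1·(≡36) mod 47; (37|47)=+1, (36|47)=+1; (−1)^{0·1·23}·(+1)^1·(+1)^0 = +1.
v=2: v_2(a)=2, v_2(b)=8; units ≡ 1, 3 (mod 8); ε·ε+αω+βω = 0·1+2·1+8·0 ≡ 0  ⇒  (a,b)_2 = +1.
v=7: a=7^0·(≡3), b=7^-2·(≡5) mod 7; (3|7)=-1, (5|7)=-1; (−1)^{0·-2·3}·(-1)^-2·(-1)^0 = +1.
|Ram(209, 1739)| = 2, even; anisotropic at {19, 37}.

[19, 37]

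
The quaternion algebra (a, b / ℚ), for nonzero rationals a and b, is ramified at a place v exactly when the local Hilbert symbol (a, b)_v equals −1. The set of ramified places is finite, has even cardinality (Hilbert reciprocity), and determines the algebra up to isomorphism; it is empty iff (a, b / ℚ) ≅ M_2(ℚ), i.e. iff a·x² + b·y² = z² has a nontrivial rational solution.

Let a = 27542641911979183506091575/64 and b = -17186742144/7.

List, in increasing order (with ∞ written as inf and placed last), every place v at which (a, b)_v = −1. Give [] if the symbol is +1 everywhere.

[2, 3, 13, 19]

Mod squares: a ≡ 138567, b ≡ -2002. Check v ∈ {∞, 2, 3, 5, 7, 11, 13, 17, 19}.
v=11: a=11^3·(≡10), b=11^1·(≡9) mod 11; (10|11)=-1, (9|11)=+1; (−1)^{3·1·5}·(-1)^1·(+1)^3 = +1.
v=5: a=5^2·(≡2), b=5^0·(≡3) mod 5; (2|5)=-1, (3|5)=-1; (−1)^{2·0·2}·(-1)^0·(-1)^2 = +1.
v=13: a=13^3·(≡10), b=13^1·(≡11) mod 13; (10|13)=+1, (11|13)=-1; (−1)^{3·1·6}·(+1)^1·(-1)^3 = -1.
v=7: a=7^2·(≡2), b=7^-1·(≡2) mod 7; (2|7)=+1, (2|7)=+1; (−1)^{2·-1·3}·(+1)^-1·(+1)^2 = +1.
v=19: a=19^5·(≡6), b=19^2·(≡2) mod 19; (6|19)=+1, (2|19)=-1; (−1)^{5·2·9}·(+1)^2·(-1)^5 = -1.
v=17: a=17^5·(≡8), b=17^2·(≡16) mod 17; (8|17)=+1, (16|17)=+1; (−1)^{5·2·8}·(+1)^2·(+1)^5 = +1.
v=2: v_2(a)=-6, v_2(b)=7; units ≡ 7, 7 (mod 8); ε·ε+αω+βω = 1·1+-6·0+7·0 ≡ 1  ⇒  (a,b)_2 = -1.
v=3: a=3^7·(≡1), b=3^2·(≡2) mod 3; (1|3)=+1, (2|3)=-1; (−1)^{7·2·1}·(+1)^2·(-1)^7 = -1.
v=∞: 138567 > 0 and -2002 < 0  ⇒  (a,b)_∞ = +1.
Ram(138567, -2002) = {2, 3, 13, 19}; no ℚ_2-point on the conic.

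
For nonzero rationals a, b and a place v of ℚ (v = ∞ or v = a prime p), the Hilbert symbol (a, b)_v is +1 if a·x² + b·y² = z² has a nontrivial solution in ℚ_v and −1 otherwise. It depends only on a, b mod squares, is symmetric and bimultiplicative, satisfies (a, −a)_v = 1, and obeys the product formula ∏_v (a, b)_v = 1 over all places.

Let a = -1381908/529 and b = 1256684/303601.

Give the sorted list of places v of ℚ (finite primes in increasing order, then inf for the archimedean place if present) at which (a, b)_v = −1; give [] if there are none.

(a, b) ≡ (-957, 11) mod (ℚ^×)²; places V = {2, 3, 11, 13, 19, 23, 29, ∞}.
(a,b)_23: α=-2, u≡1; β=0, v≡10 (mod 23); (1|23)=+1, (10|23)=-1; sign (−1)^0·+1^0·-1^-2 = +1.
(a,b)_∞: sgn(-957)=−, sgn(11)=+, so +1.
(a,b)_13: α=0, u≡2; β=4, v≡8 (mod 13); (2|13)=-1, (8|13)=-1; sign (−1)^0·-1^4·-1^0 = +1.
(a,b)_2: α=2, β=2; u≡3, v≡3 (mod 8); ε(u)ε(v)=1·1, αω(v)=2·1, βω(u)=2·1; sum ≡ 1  ⇒  -1.
(a,b)_19: α=2, u≡3; β=-2, v≡1 (mod 19); (3|19)=-1, (1|19)=+1; sign (−1)^0·-1^-2·+1^2 = +1.
(a,b)_3: α=1, u≡2; β=0, v≡2 (mod 3); (2|3)=-1, (2|3)=-1; sign (−1)^0·-1^0·-1^1 = -1.
(a,b)_29: α=1, u≡20; β=-2, v≡11 (mod 29); (20|29)=+1, (11|29)=-1; sign (−1)^0·+1^-2·-1^1 = -1.
(a,b)_11: α=1, u≡3; β=1, v≡9 (mod 11); (3|11)=+1, (9|11)=+1; sign (−1)^1·+1^1·+1^1 = -1.
|Ram(-957, 11)| = 4, even; anisotropic at {2, 3, 11, 29}.

[2, 3, 11, 29]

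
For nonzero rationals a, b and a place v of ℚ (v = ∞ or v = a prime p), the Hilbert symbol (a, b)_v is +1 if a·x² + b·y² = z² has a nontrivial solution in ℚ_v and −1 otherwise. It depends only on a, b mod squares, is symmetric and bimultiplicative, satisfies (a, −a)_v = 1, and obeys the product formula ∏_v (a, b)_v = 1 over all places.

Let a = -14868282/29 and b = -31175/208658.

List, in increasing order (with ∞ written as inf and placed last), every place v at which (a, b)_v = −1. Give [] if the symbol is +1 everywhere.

[3, 29, 31, inf]

(a, b) ≡ (-2551362, -2494) mod (ℚ^×)²; places V = {2, 3, 5, 11, 13, 17, 19, 29, 31, 43, ∞}.
(a,b)_13: α=2, u≡2; β=0, v≡8 (mod 13); (2|13)=-1, (8|13)=-1; sign (−1)^0·-1^0·-1^2 = +1.
(a,b)_31: α=1, u≡26; β=0, v≡17 (mod 31); (26|31)=-1, (17|31)=-1; sign (−1)^0·-1^0·-1^1 = -1.
(a,b)_17: α=0, u≡13; β=-2, v≡11 (mod 17); (13|17)=+1, (11|17)=-1; sign (−1)^0·+1^-2·-1^0 = +1.
(a,b)_29: α=-1, u≡18; β=1, v≡9 (mod 29); (18|29)=-1, (9|29)=+1; sign (−1)^0·-1^1·+1^-1 = -1.
(a,b)_19: α=0, u≡13; β=-2, v≡10 (mod 19); (13|19)=-1, (10|19)=-1; sign (−1)^0·-1^-2·-1^0 = +1.
(a,b)_43: α=1, u≡10; β=1, v≡12 (mod 43); (10|43)=+1, (12|43)=-1; sign (−1)^1·+1^1·-1^1 = +1.
(a,b)_11: α=1, u≡1; β=0, v≡1 (mod 11); (1|11)=+1, (1|11)=+1; sign (−1)^0·+1^0·+1^1 = +1.
(a,b)_5: α=0, u≡2; β=2, v≡1 (mod 5); (2|5)=-1, (1|5)=+1; sign (−1)^0·-1^2·+1^0 = +1.
(a,b)_2: α=1, β=-1; u≡7, v≡1 (mod 8); ε(u)ε(v)=1·0, αω(v)=1·0, βω(u)=-1·0; sum ≡ 0  ⇒  +1.
(a,b)_∞: sgn(-2551362)=−, sgn(-2494)=−, so -1.
(a,b)_3: α=1, u≡1; β=0, v≡2 (mod 3); (1|3)=+1, (2|3)=-1; sign (−1)^0·+1^0·-1^1 = -1.
|Ram(-2551362, -2494)| = 4, even; anisotropic at {3, 29, 31, ∞}.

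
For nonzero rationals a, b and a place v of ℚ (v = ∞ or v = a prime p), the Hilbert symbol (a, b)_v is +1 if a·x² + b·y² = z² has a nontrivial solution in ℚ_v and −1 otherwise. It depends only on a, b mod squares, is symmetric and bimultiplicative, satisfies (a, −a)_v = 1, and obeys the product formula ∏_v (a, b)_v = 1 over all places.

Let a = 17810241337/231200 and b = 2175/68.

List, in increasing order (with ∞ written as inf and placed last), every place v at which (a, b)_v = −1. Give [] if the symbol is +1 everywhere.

(a, b) ≡ (1634, 1479) mod (ℚ^×)²; places V = {2, 3, 5, 7, 17, 19, 23, 29, 43, ∞}.
(a,b)_19: α=1, u≡18; β=0, v≡6 (mod 19); (18|19)=-1, (6|19)=+1; sign (−1)^0·-1^0·+1^1 = +1.
(a,b)_5: α=-2, u≡4; β=2, v≡4 (mod 5); (4|5)=+1, (4|5)=+1; sign (−1)^0·+1^2·+1^-2 = +1.
(a,b)_3: α=0, u≡2; β=1, v≡1 (mod 3); (2|3)=-1, (1|3)=+1; sign (−1)^0·-1^1·+1^0 = -1.
(a,b)_29: α=2, u≡10; β=1, v≡22 (mod 29); (10|29)=-1, (22|29)=+1; sign (−1)^0·-1^1·+1^2 = -1.
(a,b)_23: α=2, u≡2; β=0, v≡10 (mod 23); (2|23)=+1, (10|23)=-1; sign (−1)^0·+1^0·-1^2 = +1.
(a,b)_7: α=2, u≡5; β=0, v≡1 (mod 7); (5|7)=-1, (1|7)=+1; sign (−1)^0·-1^0·+1^2 = +1.
(a,b)_17: α=-2, u≡2; β=-1, v≡4 (mod 17); (2|17)=+1, (4|17)=+1; sign (−1)^0·+1^-1·+1^-2 = +1.
(a,b)_2: α=-5, β=-2; u≡1, v≡7 (mod 8); ε(u)ε(v)=0·1, αω(v)=-5·0, βω(u)=-2·0; sum ≡ 0  ⇒  +1.
(a,b)_43: α=1, u≡15; β=0, v≡1 (mod 43); (15|43)=+1, (1|43)=+1; sign (−1)^0·+1^0·+1^1 = +1.
(a,b)_∞: sgn(1634)=+, sgn(1479)=+, so +1.
(1634, 1479 / ℚ) ramifies at {3, 29}: a division algebra.

[3, 29]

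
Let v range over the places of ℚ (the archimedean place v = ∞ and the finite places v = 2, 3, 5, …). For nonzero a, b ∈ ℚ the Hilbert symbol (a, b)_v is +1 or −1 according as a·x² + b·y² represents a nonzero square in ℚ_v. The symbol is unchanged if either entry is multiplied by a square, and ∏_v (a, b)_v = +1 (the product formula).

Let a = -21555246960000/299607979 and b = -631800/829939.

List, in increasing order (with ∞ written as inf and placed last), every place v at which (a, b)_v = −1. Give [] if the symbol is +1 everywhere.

Mod squares: a ≡ -114, b ≡ -1482. Check v ∈ {∞, 2, 3, 5, 11, 13, 19}.
v=5: a=5^4·(≡1), b=5^2·(≡2) mod 5; (1|5)=+1, (2|5)=-1; (−1)^{4·2·2}·(+1)^2·(-1)^4 = +1.
v=∞: -114 < 0 and -1482 < 0  ⇒  (a,b)_∞ = -1.
v=19: a=19^-5·(≡2), b=19^-3·(≡1) mod 19; (2|19)=-1, (1|19)=+1; (−1)^{-5·-3·9}·(-1)^-3·(+1)^-5 = +1.
v=13: a=13^2·(≡4), b=13^1·(≡12) mod 13; (4|13)=+1, (12|13)=+1; (−1)^{2·1·6}·(+1)^1·(+1)^2 = +1.
v=3: a=3^13·(≡1), b=3^5·(≡1) mod 3; (1|3)=+1, (1|3)=+1; (−1)^{13·5·1}·(+1)^5·(+1)^13 = -1.
v=11: a=11^-2·(≡6), b=11^-2·(≡3) mod 11; (6|11)=-1, (3|11)=+1; (−1)^{-2·-2·5}·(-1)^-2·(+1)^-2 = +1.
v=2: v_2(a)=7, v_2(b)=3; units ≡ 7, 3 (mod 8); ε·ε+αω+βω = 1·1+7·1+3·0 ≡ 0  ⇒  (a,b)_2 = +1.
|Ram(-114, -1482)| = 2, even; anisotropic at {3, ∞}.

[3, inf]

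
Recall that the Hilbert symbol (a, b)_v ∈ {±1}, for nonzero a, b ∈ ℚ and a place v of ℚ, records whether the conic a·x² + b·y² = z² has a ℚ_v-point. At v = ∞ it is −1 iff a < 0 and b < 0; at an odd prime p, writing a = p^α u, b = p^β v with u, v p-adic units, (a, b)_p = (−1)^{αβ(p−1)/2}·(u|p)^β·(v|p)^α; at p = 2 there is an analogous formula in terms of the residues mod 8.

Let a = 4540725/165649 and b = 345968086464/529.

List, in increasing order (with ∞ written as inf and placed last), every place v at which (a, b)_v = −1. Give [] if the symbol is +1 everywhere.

[11, 13, 19, 29]

Mod squares: a ≡ 21, b ≡ 551551. Check v ∈ {∞, 2, 3, 5, 7, 11, 13, 19, 23, 29, 31, 37}.
v=13: a=13^0·(≡11), b=13^1·(≡11) mod 13; (11|13)=-1, (11|13)=-1; (−1)^{0·1·6}·(-1)^1·(-1)^0 = -1.
v=2: v_2(a)=0, v_2(b)=6; units ≡ 5, 7 (mod 8); ε·ε+αω+βω = 0·1+0·0+6·1 ≡ 0  ⇒  (a,b)_2 = +1.
v=3: a=3^3·(≡1), b=3^4·(≡1) mod 3; (1|3)=+1, (1|3)=+1; (−1)^{3·4·1}·(+1)^4·(+1)^3 = +1.
v=23: a=23^0·(≡14), b=23^-2·(≡19) mod 23; (14|23)=-1, (19|23)=-1; (−1)^{0·-2·11}·(-1)^-2·(-1)^0 = +1.
v=19: a=19^0·(≡15), b=19^1·(≡17) mod 19; (15|19)=-1, (17|19)=+1; (−1)^{0·1·9}·(-1)^1·(+1)^0 = -1.
v=5: a=5^2·(≡1), b=5^0·(≡1) mod 5; (1|5)=+1, (1|5)=+1; (−1)^{2·0·2}·(+1)^0·(+1)^2 = +1.
v=11: a=11^-2·(≡7), b=11^3·(≡9) mod 11; (7|11)=-1, (9|11)=+1; (−1)^{-2·3·5}·(-1)^3·(+1)^-2 = -1.
v=7: a=7^1·(≡6), b=7^1·(≡2) mod 7; (6|7)=-1, (2|7)=+1; (−1)^{1·1·3}·(-1)^1·(+1)^1 = +1.
v=37: a=37^-2·(≡27), b=37^0·(≡18) mod 37; (27|37)=+1, (18|37)=-1; (−1)^{-2·0·18}·(+1)^0·(-1)^-2 = +1.
v=31: a=31^2·(≡26), b=31^0·(≡26) mod 31; (26|31)=-1, (26|31)=-1; (−1)^{2·0·15}·(-1)^0·(-1)^2 = +1.
v=29: a=29^0·(≡21), b=29^1·(≡25) mod 29; (21|29)=-1, (25|29)=+1; (−1)^{0·1·14}·(-1)^1·(+1)^0 = -1.
v=∞: 21 > 0 and 551551 > 0  ⇒  (a,b)_∞ = +1.
|Ram(21, 551551)| = 4, even; anisotropic at {11, 13, 19, 29}.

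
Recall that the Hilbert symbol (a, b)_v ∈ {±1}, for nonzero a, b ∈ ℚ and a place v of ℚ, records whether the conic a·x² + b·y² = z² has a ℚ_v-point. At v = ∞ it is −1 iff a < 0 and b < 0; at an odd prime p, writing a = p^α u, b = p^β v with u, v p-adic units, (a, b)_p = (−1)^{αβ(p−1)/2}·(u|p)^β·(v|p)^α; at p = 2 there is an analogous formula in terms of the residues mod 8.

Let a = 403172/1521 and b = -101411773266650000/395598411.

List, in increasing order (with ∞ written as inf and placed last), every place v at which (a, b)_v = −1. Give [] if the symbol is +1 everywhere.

[5, 29]

(a, b) ≡ (17, -46835) mod (ℚ^×)²; places V = {2, 3, 5, 7, 11, 13, 17, 19, 29, ∞}.
(a,b)_7: α=2, u≡5; β=6, v≡1 (mod 7); (5|7)=-1, (1|7)=+1; sign (−1)^0·-1^6·+1^2 = +1.
(a,b)_3: α=-2, u≡2; β=-6, v≡1 (mod 3); (2|3)=-1, (1|3)=+1; sign (−1)^0·-1^-6·+1^-2 = +1.
(a,b)_11: α=2, u≡7; β=2, v≡1 (mod 11); (7|11)=-1, (1|11)=+1; sign (−1)^0·-1^2·+1^2 = +1.
(a,b)_17: α=1, u≡15; β=3, v≡9 (mod 17); (15|17)=+1, (9|17)=+1; sign (−1)^0·+1^3·+1^1 = +1.
(a,b)_2: α=2, β=4; u≡1, v≡5 (mod 8); ε(u)ε(v)=0·0, αω(v)=2·1, βω(u)=4·0; sum ≡ 0  ⇒  +1.
(a,b)_19: α=0, u≡11; β=-1, v≡11 (mod 19); (11|19)=+1, (11|19)=+1; sign (−1)^0·+1^-1·+1^0 = +1.
(a,b)_5: α=0, u≡2; β=5, v≡2 (mod 5); (2|5)=-1, (2|5)=-1; sign (−1)^0·-1^5·-1^0 = -1.
(a,b)_13: α=-2, u≡9; β=-4, v≡9 (mod 13); (9|13)=+1, (9|13)=+1; sign (−1)^0·+1^-4·+1^-2 = +1.
(a,b)_∞: sgn(17)=+, sgn(-46835)=−, so +1.
(a,b)_29: α=0, u≡10; β=1, v≡6 (mod 29); (10|29)=-1, (6|29)=+1; sign (−1)^0·-1^1·+1^0 = -1.
|Ram(17, -46835)| = 2, even; anisotropic at {5, 29}.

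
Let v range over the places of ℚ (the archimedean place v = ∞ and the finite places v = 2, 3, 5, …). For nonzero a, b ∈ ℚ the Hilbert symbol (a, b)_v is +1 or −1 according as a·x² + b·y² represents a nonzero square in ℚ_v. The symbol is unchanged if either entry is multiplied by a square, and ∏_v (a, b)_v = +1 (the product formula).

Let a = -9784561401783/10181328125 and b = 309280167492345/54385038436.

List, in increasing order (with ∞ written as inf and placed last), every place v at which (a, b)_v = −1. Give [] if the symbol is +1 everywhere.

[5, 23]

Mod squares: a ≡ -115, b ≡ 23345. Check v ∈ {∞, 2, 3, 5, 7, 17, 19, 23, 29}.
v=17: a=17^2·(≡16), b=17^-2·(≡8) mod 17; (16|17)=+1, (8|17)=+1; (−1)^{2·-2·8}·(+1)^-2·(+1)^2 = +1.
v=2: v_2(a)=0, v_2(b)=-2; units ≡ 5, 1 (mod 8); ε·ε+αω+βω = 0·0+0·0+-2·1 ≡ 0  ⇒  (a,b)_2 = +1.
v=7: a=7^4·(≡1), b=7^5·(≡6) mod 7; (1|7)=+1, (6|7)=-1; (−1)^{4·5·3}·(+1)^5·(-1)^4 = +1.
v=3: a=3^6·(≡2), b=3^8·(≡2) mod 3; (2|3)=-1, (2|3)=-1; (−1)^{6·8·1}·(-1)^8·(-1)^6 = +1.
v=5: a=5^-7·(≡2), b=5^1·(≡4) mod 5; (2|5)=-1, (4|5)=+1; (−1)^{-7·1·2}·(-1)^1·(+1)^-7 = -1.
v=19: a=19^-4·(≡2), b=19^-6·(≡2) mod 19; (2|19)=-1, (2|19)=-1; (−1)^{-4·-6·9}·(-1)^-6·(-1)^-4 = +1.
v=23: a=23^1·(≡18), b=23^1·(≡3) mod 23; (18|23)=+1, (3|23)=+1; (−1)^{1·1·11}·(+1)^1·(+1)^1 = -1.
v=∞: -115 < 0 and 23345 > 0  ⇒  (a,b)_∞ = +1.
v=29: a=29^2·(≡23), b=29^3·(≡25) mod 29; (23|29)=+1, (25|29)=+1; (−1)^{2·3·14}·(+1)^3·(+1)^2 = +1.
|Ram(-115, 23345)| = 2, even; anisotropic at {5, 23}.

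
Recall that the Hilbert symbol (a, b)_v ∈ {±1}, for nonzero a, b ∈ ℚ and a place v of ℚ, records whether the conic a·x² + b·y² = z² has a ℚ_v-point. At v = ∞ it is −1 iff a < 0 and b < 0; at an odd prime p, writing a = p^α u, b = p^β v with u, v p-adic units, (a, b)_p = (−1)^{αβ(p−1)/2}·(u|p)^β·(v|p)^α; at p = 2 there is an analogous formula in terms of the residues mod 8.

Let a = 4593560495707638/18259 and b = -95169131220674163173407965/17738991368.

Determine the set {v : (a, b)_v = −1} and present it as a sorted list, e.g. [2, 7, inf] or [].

[2, 5, 13, 19]

Mod squares: a ≡ 11362, b ≡ -2499242330. Check v ∈ {∞, 2, 3, 5, 7, 13, 17, 19, 23, 29, 31, 37, 41}.
v=17: a=17^0·(≡12), b=17^2·(≡14) mod 17; (12|17)=-1, (14|17)=-1; (−1)^{0·2·8}·(-1)^2·(-1)^0 = +1.
v=3: a=3^4·(≡1), b=3^4·(≡1) mod 3; (1|3)=+1, (1|3)=+1; (−1)^{4·4·1}·(+1)^4·(+1)^4 = +1.
v=23: a=23^1·(≡15), b=23^1·(≡13) mod 23; (15|23)=-1, (13|23)=+1; (−1)^{1·1·11}·(-1)^1·(+1)^1 = +1.
v=31: a=31^-2·(≡19), b=31^-4·(≡11) mod 31; (19|31)=+1, (11|31)=-1; (−1)^{-2·-4·15}·(+1)^-4·(-1)^-2 = +1.
v=∞: 11362 > 0 and -2499242330 < 0  ⇒  (a,b)_∞ = +1.
v=2: v_2(a)=1, v_2(b)=-3; units ≡ 1, 3 (mod 8); ε·ε+αω+βω = 0·1+1·1+-3·0 ≡ 1  ⇒  (a,b)_2 = -1.
v=13: a=13^1·(≡4), b=13^1·(≡6) mod 13; (4|13)=+1, (6|13)=-1; (−1)^{1·1·6}·(+1)^1·(-1)^1 = -1.
v=29: a=29^2·(≡24), b=29^3·(≡5) mod 29; (24|29)=+1, (5|29)=+1; (−1)^{2·3·14}·(+1)^3·(+1)^2 = +1.
v=7: a=7^2·(≡2), b=7^-4·(≡5) mod 7; (2|7)=+1, (5|7)=-1; (−1)^{2·-4·3}·(+1)^-4·(-1)^2 = +1.
v=37: a=37^2·(≡34), b=37^3·(≡36) mod 37; (34|37)=+1, (36|37)=+1; (−1)^{2·3·18}·(+1)^3·(+1)^2 = +1.
v=5: a=5^0·(≡2), b=5^1·(≡4) mod 5; (2|5)=-1, (4|5)=+1; (−1)^{0·1·2}·(-1)^1·(+1)^0 = -1.
v=19: a=19^-1·(≡11), b=19^1·(≡5) mod 19; (11|19)=+1, (5|19)=+1; (−1)^{-1·1·9}·(+1)^1·(+1)^-1 = -1.
v=41: a=41^2·(≡25), b=41^5·(≡3) mod 41; (25|41)=+1, (3|41)=-1; (−1)^{2·5·20}·(+1)^5·(-1)^2 = +1.
(11362, -2499242330 / ℚ) ramifies at {2, 5, 13, 19}: a division algebra.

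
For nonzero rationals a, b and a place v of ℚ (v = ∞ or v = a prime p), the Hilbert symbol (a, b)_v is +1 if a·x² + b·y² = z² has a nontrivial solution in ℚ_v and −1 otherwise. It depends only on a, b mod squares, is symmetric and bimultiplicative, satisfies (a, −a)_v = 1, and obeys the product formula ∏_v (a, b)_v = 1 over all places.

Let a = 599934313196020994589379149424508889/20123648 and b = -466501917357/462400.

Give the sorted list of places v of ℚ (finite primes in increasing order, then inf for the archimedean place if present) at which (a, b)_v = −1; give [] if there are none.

(a, b) ≡ (169828113, -1100757) mod (ℚ^×)²; places V = {2, 3, 5, 7, 13, 17, 23, 31, 37, 43, 47, 53, ∞}.
(a,b)_47: α=2, u≡22; β=0, v≡11 (mod 47); (22|47)=-1, (11|47)=-1; sign (−1)^0·-1^0·-1^2 = +1.
(a,b)_2: α=-12, β=-6; u≡1, v≡3 (mod 8); ε(u)ε(v)=0·1, αω(v)=-12·1, βω(u)=-6·0; sum ≡ 0  ⇒  +1.
(a,b)_31: α=6, u≡19; β=2, v≡23 (mod 31); (19|31)=+1, (23|31)=-1; sign (−1)^0·+1^2·-1^6 = +1.
(a,b)_7: α=3, u≡6; β=3, v≡2 (mod 7); (6|7)=-1, (2|7)=+1; sign (−1)^1·-1^3·+1^3 = +1.
(a,b)_37: α=1, u≡9; β=0, v≡25 (mod 37); (9|37)=+1, (25|37)=+1; sign (−1)^0·+1^0·+1^1 = +1.
(a,b)_43: α=3, u≡2; β=1, v≡19 (mod 43); (2|43)=-1, (19|43)=-1; sign (−1)^1·-1^1·-1^3 = -1.
(a,b)_53: α=4, u≡36; β=1, v≡43 (mod 53); (36|53)=+1, (43|53)=+1; sign (−1)^0·+1^1·+1^4 = +1.
(a,b)_17: α=-3, u≡4; β=-2, v≡6 (mod 17); (4|17)=+1, (6|17)=-1; sign (−1)^0·+1^-2·-1^-3 = -1.
(a,b)_∞: sgn(169828113)=+, sgn(-1100757)=−, so +1.
(a,b)_5: α=0, u≡3; β=-2, v≡3 (mod 5); (3|5)=-1, (3|5)=-1; sign (−1)^0·-1^-2·-1^0 = +1.
(a,b)_23: α=3, u≡18; β=1, v≡13 (mod 23); (18|23)=+1, (13|23)=+1; sign (−1)^1·+1^1·+1^3 = -1.
(a,b)_13: α=1, u≡12; β=0, v≡6 (mod 13); (12|13)=+1, (6|13)=-1; sign (−1)^0·+1^0·-1^1 = -1.
(a,b)_3: α=5, u≡1; β=3, v≡2 (mod 3); (1|3)=+1, (2|3)=-1; sign (−1)^1·+1^3·-1^5 = +1.
Ram(169828113, -1100757) = {13, 17, 23, 43}; no ℚ_13-point on the conic.

[13, 17, 23, 43]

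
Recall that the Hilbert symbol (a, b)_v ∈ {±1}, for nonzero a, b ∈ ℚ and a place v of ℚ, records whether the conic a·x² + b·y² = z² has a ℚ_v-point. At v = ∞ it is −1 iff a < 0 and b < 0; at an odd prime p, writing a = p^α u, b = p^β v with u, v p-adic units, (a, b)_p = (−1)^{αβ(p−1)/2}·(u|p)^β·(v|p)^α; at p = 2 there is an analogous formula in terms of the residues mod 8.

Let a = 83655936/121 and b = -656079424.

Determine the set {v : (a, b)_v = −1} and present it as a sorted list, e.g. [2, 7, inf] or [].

Mod squares: a ≡ 741, b ≡ -1729. Check v ∈ {∞, 2, 3, 7, 11, 13, 19}.
v=7: a=7^2·(≡3), b=7^3·(≡3) mod 7; (3|7)=-1, (3|7)=-1; (−1)^{2·3·3}·(-1)^3·(-1)^2 = -1.
v=∞: 741 > 0 and -1729 < 0  ⇒  (a,b)_∞ = +1.
v=19: a=19^1·(≡16), b=19^1·(≡9) mod 19; (16|19)=+1, (9|19)=+1; (−1)^{1·1·9}·(+1)^1·(+1)^1 = -1.
v=13: a=13^1·(≡5), b=13^1·(≡3) mod 13; (5|13)=-1, (3|13)=+1; (−1)^{1·1·6}·(-1)^1·(+1)^1 = -1.
v=3: a=3^3·(≡1), b=3^0·(≡2) mod 3; (1|3)=+1, (2|3)=-1; (−1)^{3·0·1}·(+1)^0·(-1)^3 = -1.
v=2: v_2(a)=8, v_2(b)=6; units ≡ 5, 7 (mod 8); ε·ε+αω+βω = 0·1+8·0+6·1 ≡ 0  ⇒  (a,b)_2 = +1.
v=11: a=11^-2·(≡1), b=11^2·(≡9) mod 11; (1|11)=+1, (9|11)=+1; (−1)^{-2·2·5}·(+1)^2·(+1)^-2 = +1.
Ram(741, -1729) = {3, 7, 13, 19}; no ℚ_3-point on the conic.

[3, 7, 13, 19]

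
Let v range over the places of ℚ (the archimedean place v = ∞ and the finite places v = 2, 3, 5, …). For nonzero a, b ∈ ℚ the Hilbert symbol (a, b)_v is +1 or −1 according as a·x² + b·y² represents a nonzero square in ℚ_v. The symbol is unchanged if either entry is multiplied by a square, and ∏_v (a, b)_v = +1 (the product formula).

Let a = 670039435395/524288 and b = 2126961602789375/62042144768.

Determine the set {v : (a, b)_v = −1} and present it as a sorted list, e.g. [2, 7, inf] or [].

[17, 23]

(a, b) ≡ (3910, 46) mod (ℚ^×)²; places V = {2, 3, 5, 11, 17, 23, 43, ∞}.
(a,b)_11: α=4, u≡5; β=6, v≡7 (mod 11); (5|11)=+1, (7|11)=-1; sign (−1)^0·+1^6·-1^4 = +1.
(a,b)_3: α=4, u≡1; β=0, v≡1 (mod 3); (1|3)=+1, (1|3)=+1; sign (−1)^0·+1^0·+1^4 = +1.
(a,b)_17: α=3, u≡8; β=4, v≡7 (mod 17); (8|17)=+1, (7|17)=-1; sign (−1)^0·+1^4·-1^3 = -1.
(a,b)_43: α=0, u≡35; β=-2, v≡5 (mod 43); (35|43)=+1, (5|43)=-1; sign (−1)^0·+1^-2·-1^0 = +1.
(a,b)_2: α=-19, β=-25; u≡3, v≡7 (mod 8); ε(u)ε(v)=1·1, αω(v)=-19·0, βω(u)=-25·1; sum ≡ 0  ⇒  +1.
(a,b)_∞: sgn(3910)=+, sgn(46)=+, so +1.
(a,b)_5: α=1, u≡3; β=4, v≡1 (mod 5); (3|5)=-1, (1|5)=+1; sign (−1)^0·-1^4·+1^1 = +1.
(a,b)_23: α=1, u≡6; β=1, v≡4 (mod 23); (6|23)=+1, (4|23)=+1; sign (−1)^1·+1^1·+1^1 = -1.
|Ram(3910, 46)| = 2, even; anisotropic at {17, 23}.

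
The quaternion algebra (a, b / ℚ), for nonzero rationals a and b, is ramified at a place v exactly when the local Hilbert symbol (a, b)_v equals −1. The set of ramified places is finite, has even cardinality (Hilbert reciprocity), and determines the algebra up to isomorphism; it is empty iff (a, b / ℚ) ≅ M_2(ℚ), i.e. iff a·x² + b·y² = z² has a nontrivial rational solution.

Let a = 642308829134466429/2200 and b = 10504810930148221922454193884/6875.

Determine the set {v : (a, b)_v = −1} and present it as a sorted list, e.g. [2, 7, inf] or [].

Mod squares: a ≡ 892078, b ≡ 4301. Check v ∈ {∞, 2, 3, 5, 7, 11, 13, 17, 23, 29, 41, 43}.
v=∞: 892078 > 0 and 4301 > 0  ⇒  (a,b)_∞ = +1.
v=11: a=11^-1·(≡6), b=11^-1·(≡7) mod 11; (6|11)=-1, (7|11)=-1; (−1)^{-1·-1·5}·(-1)^-1·(-1)^-1 = -1.
v=17: a=17^2·(≡11), b=17^1·(≡2) mod 17; (11|17)=-1, (2|17)=+1; (−1)^{2·1·8}·(-1)^1·(+1)^2 = -1.
v=7: a=7^0·(≡6), b=7^2·(≡5) mod 7; (6|7)=-1, (5|7)=-1; (−1)^{0·2·3}·(-1)^2·(-1)^0 = +1.
v=23: a=23^3·(≡12), b=23^5·(≡4) mod 23; (12|23)=+1, (4|23)=+1; (−1)^{3·5·11}·(+1)^5·(+1)^3 = -1.
v=41: a=41^1·(≡6), b=41^2·(≡36) mod 41; (6|41)=-1, (36|41)=+1; (−1)^{1·2·20}·(-1)^2·(+1)^1 = +1.
v=29: a=29^2·(≡16), b=29^2·(≡13) mod 29; (16|29)=+1, (13|29)=+1; (−1)^{2·2·14}·(+1)^2·(+1)^2 = +1.
v=13: a=13^2·(≡6), b=13^4·(≡11) mod 13; (6|13)=-1, (11|13)=-1; (−1)^{2·4·6}·(-1)^4·(-1)^2 = +1.
v=5: a=5^-2·(≡3), b=5^-4·(≡4) mod 5; (3|5)=-1, (4|5)=+1; (−1)^{-2·-4·2}·(-1)^-4·(+1)^-2 = +1.
v=2: v_2(a)=-3, v_2(b)=2; units ≡ 7, 5 (mod 8); ε·ε+αω+βω = 1·0+-3·1+2·0 ≡ 1  ⇒  (a,b)_2 = -1.
v=3: a=3^6·(≡1), b=3^8·(≡2) mod 3; (1|3)=+1, (2|3)=-1; (−1)^{6·8·1}·(+1)^8·(-1)^6 = +1.
v=43: a=43^1·(≡20), b=43^2·(≡41) mod 43; (20|43)=-1, (41|43)=+1; (−1)^{1·2·21}·(-1)^2·(+1)^1 = +1.
(892078, 4301 / ℚ) ramifies at {2, 11, 17, 23}: a division algebra.

[2, 11, 17, 23]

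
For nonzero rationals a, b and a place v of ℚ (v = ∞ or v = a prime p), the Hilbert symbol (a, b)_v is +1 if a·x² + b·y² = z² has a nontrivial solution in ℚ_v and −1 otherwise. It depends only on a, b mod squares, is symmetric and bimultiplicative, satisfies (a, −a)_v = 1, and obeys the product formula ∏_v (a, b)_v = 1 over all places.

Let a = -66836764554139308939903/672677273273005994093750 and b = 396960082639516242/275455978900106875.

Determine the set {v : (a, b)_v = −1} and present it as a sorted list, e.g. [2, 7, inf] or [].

(a, b) ≡ (-874, 38) mod (ℚ^×)²; places V = {2, 3, 5, 7, 11, 13, 17, 19, 23, 31, 37, ∞}.
(a,b)_37: α=-2, u≡15; β=-2, v≡9 (mod 37); (15|37)=-1, (9|37)=+1; sign (−1)^0·-1^-2·+1^-2 = +1.
(a,b)_7: α=4, u≡1; β=4, v≡3 (mod 7); (1|7)=+1, (3|7)=-1; sign (−1)^0·+1^4·-1^4 = +1.
(a,b)_13: α=-4, u≡12; β=-2, v≡10 (mod 13); (12|13)=+1, (10|13)=+1; sign (−1)^0·+1^-2·+1^-4 = +1.
(a,b)_2: α=-1, β=1; u≡3, v≡3 (mod 8); ε(u)ε(v)=1·1, αω(v)=-1·1, βω(u)=1·1; sum ≡ 1  ⇒  -1.
(a,b)_23: α=3, u≡18; β=2, v≡21 (mod 23); (18|23)=+1, (21|23)=-1; sign (−1)^0·+1^2·-1^3 = -1.
(a,b)_3: α=6, u≡2; β=6, v≡2 (mod 3); (2|3)=-1, (2|3)=-1; sign (−1)^0·-1^6·-1^6 = +1.
(a,b)_∞: sgn(-874)=−, sgn(38)=+, so +1.
(a,b)_17: α=-4, u≡3; β=-2, v≡4 (mod 17); (3|17)=-1, (4|17)=+1; sign (−1)^0·-1^-2·+1^-4 = +1.
(a,b)_5: α=-6, u≡1; β=-4, v≡2 (mod 5); (1|5)=+1, (2|5)=-1; sign (−1)^0·+1^-4·-1^-6 = +1.
(a,b)_11: α=12, u≡2; β=8, v≡9 (mod 11); (2|11)=-1, (9|11)=+1; sign (−1)^0·-1^8·+1^12 = +1.
(a,b)_31: α=-2, u≡9; β=-2, v≡14 (mod 31); (9|31)=+1, (14|31)=+1; sign (−1)^0·+1^-2·+1^-2 = +1.
(a,b)_19: α=-3, u≡4; β=-3, v≡14 (mod 19); (4|19)=+1, (14|19)=-1; sign (−1)^1·+1^-3·-1^-3 = +1.
Ram(-874, 38) = {2, 23}; no ℚ_2-point on the conic.

[2, 23]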